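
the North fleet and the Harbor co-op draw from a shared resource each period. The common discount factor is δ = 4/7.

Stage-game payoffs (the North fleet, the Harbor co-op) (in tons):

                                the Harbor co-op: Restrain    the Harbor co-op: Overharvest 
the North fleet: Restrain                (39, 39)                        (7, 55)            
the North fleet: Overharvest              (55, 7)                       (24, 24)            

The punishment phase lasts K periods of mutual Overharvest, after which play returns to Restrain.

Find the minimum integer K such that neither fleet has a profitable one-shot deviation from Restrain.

No profitable deviation requires (39−24)(δ+…+δ^K) ≥ 55−39, i.e. δ+…+δ^K ≥ 16/15 ≈ 1.0667.
With δ = 4/7, the partial sums are K=1: 0.5714, K=2: 0.8980, K=3: 1.0845.
K = 3 is the first length at which the sum reaches 1.0667.

3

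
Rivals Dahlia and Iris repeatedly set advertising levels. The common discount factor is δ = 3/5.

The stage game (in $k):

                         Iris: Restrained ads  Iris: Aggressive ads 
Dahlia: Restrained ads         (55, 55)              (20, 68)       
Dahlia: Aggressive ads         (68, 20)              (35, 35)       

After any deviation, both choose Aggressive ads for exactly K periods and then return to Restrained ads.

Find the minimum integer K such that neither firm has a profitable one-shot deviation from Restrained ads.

IC: δ(1−δ^K)/(1−δ) ≥ (68−55)/(55−35) = 13/20.
With δ = 3/5: need 1 − δ^K ≥ 13/20·(1−3/5)/(3/5), i.e. δ^K ≤ 0.5667.
Since (3/5)^1 = 0.6000 and (3/5)^2 = 0.3600, the smallest such K is 2.

2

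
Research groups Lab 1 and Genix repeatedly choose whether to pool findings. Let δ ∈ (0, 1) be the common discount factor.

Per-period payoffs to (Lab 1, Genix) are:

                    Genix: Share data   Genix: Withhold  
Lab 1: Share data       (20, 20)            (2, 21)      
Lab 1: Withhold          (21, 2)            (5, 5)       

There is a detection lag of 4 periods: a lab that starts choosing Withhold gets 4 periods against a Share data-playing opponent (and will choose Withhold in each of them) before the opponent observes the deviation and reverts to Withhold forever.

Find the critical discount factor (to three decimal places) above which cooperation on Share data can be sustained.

0.500

Deviating for the 4 undetected periods gains 21−20 = 1 per period over cooperation, then loses 20−5 = 15 per period forever once punishment starts.
Gain: 1(1 + δ + … + δ^3); loss: 15·δ^4/(1−δ).
No profitable deviation ⇔ 1(1−δ^4) ≤ 15·δ^4, i.e. δ^4 ≥ 1/(1+15) = 1/16.
Hence δ ≥ (1/16)^(1/4) ≈ 0.500.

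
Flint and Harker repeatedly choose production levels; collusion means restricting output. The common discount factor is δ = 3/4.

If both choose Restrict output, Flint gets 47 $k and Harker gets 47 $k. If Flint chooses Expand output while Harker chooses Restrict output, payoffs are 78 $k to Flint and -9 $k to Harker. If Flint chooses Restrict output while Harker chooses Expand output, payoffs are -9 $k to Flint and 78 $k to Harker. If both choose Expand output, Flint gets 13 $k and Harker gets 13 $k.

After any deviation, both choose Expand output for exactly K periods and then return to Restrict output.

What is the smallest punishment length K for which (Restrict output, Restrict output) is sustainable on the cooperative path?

Need Σ_{k=1}^{K} δ^k ≥ (78−47)/(47−13) = 0.9118 at δ = 3/4.
At K = 1 the sum is 0.7500 < 0.9118; at K = 2 it is 1.3125 ≥ 0.9118.
So the minimum punishment length is K = 2.

2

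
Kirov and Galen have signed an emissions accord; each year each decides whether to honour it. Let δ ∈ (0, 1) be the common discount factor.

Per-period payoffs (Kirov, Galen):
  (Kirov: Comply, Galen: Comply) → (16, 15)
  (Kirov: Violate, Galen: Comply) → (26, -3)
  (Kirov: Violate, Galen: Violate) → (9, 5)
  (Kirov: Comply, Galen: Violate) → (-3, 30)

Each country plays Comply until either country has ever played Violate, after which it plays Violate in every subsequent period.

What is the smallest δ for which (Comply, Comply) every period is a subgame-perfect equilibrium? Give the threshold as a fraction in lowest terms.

3/5

For Kirov: deviation gain 26−16 = 10, per-period punishment loss 16−9 = 7. IC gives δ ≥ 10/17.
For Galen: gain 15, loss 10 per period, so δ ≥ 15/25 = 3/5.
The tighter constraint is Galen's, so cooperation needs δ ≥ 3/5.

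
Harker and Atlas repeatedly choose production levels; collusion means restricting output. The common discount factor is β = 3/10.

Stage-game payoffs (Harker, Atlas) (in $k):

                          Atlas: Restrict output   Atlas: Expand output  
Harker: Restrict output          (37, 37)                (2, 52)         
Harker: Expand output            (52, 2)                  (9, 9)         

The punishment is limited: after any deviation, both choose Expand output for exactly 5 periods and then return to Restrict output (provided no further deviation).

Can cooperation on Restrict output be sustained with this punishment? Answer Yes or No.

No

Comparing payoff streams over the 6 periods until play realigns: cooperate → 37(1+β+…+β^5); deviate → 52 + 9(β+…+β^5).
Cooperation is sustained iff (37−9)(β+…+β^5) ≥ 52−37.
β+…+β^5 = 3/10·(1−(3/10)^5)/(1−3/10) = 0.4275, and (52−37)/(37−9) = 0.5357.
0.4275 < 0.5357, so cooperation is not sustainable.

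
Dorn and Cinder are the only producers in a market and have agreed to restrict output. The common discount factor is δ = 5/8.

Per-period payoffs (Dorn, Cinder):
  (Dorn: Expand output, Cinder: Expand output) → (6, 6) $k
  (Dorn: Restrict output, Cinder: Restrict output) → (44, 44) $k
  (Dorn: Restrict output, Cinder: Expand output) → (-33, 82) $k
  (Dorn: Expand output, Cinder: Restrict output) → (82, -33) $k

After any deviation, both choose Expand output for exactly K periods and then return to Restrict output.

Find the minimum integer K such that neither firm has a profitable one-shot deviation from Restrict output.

Need Σ_{k=1}^{K} δ^k ≥ (82−44)/(44−6) = 1.0000 at δ = 5/8.
At K = 1 the sum is 0.6250 < 1.0000; at K = 2 it is 1.0156 ≥ 1.0000.
So the minimum punishment length is K = 2.

2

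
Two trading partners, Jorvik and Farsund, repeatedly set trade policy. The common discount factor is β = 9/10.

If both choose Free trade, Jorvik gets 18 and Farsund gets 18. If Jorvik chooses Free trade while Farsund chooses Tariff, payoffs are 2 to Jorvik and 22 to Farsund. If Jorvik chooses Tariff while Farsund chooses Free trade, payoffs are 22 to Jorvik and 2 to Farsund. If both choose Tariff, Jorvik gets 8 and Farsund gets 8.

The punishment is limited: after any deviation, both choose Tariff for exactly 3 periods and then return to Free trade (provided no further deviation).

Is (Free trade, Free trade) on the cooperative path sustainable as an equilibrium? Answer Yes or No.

IC: β+…+β^3 ≥ (22−18)/(18−8) = 2/5.
At β = 9/10: partial sum = 2.4390 ≥ 0.4000. Cooperation sustainable.

Yes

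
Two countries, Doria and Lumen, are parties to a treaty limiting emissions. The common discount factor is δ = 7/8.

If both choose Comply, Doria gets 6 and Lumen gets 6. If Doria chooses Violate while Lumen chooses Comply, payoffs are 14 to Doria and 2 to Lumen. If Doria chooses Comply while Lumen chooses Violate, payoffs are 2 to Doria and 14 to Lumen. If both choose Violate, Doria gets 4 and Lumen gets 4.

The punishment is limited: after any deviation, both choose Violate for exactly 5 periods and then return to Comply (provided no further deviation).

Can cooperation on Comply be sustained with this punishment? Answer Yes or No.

No

A one-shot deviation gives 14 now, then 4 for 5 periods, then back to 6.
Gain from deviating: (14−6) today; loss: (6−4) in each of the next 5 periods.
No-deviation condition: (6−4)(δ+…+δ^5) ≥ 14−6, i.e. δ+…+δ^5 ≥ 4.
At δ = 7/8: δ+…+δ^5 = 3.4096 < 4.0000.
So cooperation is not sustainable.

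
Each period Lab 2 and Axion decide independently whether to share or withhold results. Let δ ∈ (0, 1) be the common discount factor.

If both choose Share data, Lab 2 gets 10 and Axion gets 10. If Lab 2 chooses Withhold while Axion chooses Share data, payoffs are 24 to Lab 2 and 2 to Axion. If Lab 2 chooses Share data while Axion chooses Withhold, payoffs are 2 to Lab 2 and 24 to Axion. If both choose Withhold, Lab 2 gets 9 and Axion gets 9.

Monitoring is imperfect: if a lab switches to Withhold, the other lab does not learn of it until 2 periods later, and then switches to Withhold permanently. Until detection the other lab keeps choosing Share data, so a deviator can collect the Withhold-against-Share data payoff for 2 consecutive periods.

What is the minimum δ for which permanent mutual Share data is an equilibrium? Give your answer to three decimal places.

0.966

Deviating for the 2 undetected periods gains 24−10 = 14 per period over cooperation, then loses 10−9 = 1 per period forever once punishment starts.
Gain: 14(1 + δ + … + δ^1); loss: 1·δ^2/(1−δ).
No profitable deviation ⇔ 14(1−δ^2) ≤ 1·δ^2, i.e. δ^2 ≥ 14/(14+1) = 14/15.
Hence δ ≥ (14/15)^(1/2) ≈ 0.966.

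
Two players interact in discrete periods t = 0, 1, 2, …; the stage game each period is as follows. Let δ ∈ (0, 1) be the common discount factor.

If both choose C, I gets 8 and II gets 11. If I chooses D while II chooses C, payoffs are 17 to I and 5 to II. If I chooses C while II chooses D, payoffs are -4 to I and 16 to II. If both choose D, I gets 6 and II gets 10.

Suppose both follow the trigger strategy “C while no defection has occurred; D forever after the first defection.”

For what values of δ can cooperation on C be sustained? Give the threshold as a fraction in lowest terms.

5/6

For I: deviation gain 17−8 = 9, per-period punishment loss 8−6 = 2. IC gives δ ≥ 9/11.
For II: gain 5, loss 1 per period, so δ ≥ 5/6.
The tighter constraint is II's, so cooperation needs δ ≥ 5/6.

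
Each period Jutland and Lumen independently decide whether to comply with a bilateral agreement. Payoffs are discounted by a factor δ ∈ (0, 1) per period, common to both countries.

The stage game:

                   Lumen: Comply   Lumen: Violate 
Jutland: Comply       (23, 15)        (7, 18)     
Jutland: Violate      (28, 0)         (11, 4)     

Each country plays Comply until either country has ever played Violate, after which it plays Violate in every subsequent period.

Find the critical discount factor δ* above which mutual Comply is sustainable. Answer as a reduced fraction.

For Jutland: deviation gain 28−23 = 5, per-period punishment loss 23−11 = 12. IC gives δ ≥ 5/17.
For Lumen: gain 3, loss 11 per period, so δ ≥ 3/14.
The tighter constraint is Jutland's, so cooperation needs δ ≥ 5/17.

5/17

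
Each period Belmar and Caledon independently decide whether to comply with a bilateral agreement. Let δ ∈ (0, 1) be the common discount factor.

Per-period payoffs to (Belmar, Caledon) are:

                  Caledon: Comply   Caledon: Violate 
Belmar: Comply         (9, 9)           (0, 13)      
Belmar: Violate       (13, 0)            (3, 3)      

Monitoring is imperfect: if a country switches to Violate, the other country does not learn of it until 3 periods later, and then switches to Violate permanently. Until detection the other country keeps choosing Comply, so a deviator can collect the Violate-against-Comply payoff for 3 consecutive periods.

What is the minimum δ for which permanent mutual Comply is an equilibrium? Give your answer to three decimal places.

0.737

A deviator earns 13 for 3 periods, then 3 forever; cooperating earns 9 forever. Multiplying the IC by (1−δ):
9 ≥ 13(1−δ^3) + 3δ^3, so 10·δ^3 ≥ 4 and δ^3 ≥ 2/5.
δ ≥ (2/5)^(1/3) ≈ 0.737.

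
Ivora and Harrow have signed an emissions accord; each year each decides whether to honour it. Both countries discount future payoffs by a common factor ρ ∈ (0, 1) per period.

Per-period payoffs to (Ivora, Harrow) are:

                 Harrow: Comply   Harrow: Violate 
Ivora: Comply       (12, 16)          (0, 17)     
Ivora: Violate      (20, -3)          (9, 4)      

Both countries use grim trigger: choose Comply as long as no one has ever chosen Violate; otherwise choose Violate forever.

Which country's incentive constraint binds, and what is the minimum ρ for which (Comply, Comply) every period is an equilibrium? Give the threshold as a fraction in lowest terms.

Ivora; ρ ≥ 8/11

Ivora's threshold: (20−12)/(20−9) = 8/11.
Harrow's threshold: (17−16)/(17−4) = 1/13.
8/11 > 1/13, so Ivora binds and ρ* = 8/11.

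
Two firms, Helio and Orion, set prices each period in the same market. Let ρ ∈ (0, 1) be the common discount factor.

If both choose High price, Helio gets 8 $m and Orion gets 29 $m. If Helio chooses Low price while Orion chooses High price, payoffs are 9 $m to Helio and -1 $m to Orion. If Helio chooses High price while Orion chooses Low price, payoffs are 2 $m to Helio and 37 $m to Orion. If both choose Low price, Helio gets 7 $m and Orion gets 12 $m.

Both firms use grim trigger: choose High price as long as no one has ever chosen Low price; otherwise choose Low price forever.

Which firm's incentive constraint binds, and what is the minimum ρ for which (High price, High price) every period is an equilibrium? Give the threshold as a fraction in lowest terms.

Helio's threshold: (9−8)/(9−7) = 1/2.
Orion's threshold: (37−29)/(37−12) = 8/25.
1/2 > 8/25, so Helio binds and ρ* = 1/2.

Helio; ρ ≥ 1/2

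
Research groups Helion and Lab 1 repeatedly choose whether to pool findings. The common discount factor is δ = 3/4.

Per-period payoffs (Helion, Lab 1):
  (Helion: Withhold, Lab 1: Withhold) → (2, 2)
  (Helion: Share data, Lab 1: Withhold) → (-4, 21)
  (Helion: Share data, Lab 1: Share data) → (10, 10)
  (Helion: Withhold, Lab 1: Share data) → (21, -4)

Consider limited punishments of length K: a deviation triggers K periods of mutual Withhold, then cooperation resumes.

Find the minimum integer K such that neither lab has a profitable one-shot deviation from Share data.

3

IC: δ(1−δ^K)/(1−δ) ≥ (21−10)/(10−2) = 11/8.
With δ = 3/4: need 1 − δ^K ≥ 11/8·(1−3/4)/(3/4), i.e. δ^K ≤ 0.5417.
Since (3/4)^2 = 0.5625 and (3/4)^3 = 0.4219, the smallest such K is 3.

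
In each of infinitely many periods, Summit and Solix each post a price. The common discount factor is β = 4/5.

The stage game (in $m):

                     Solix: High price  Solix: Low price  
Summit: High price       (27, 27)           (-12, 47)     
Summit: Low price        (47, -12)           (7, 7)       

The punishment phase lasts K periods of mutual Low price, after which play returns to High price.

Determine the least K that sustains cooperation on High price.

2

Need Σ_{k=1}^{K} β^k ≥ (47−27)/(27−7) = 1.0000 at β = 4/5.
At K = 1 the sum is 0.8000 < 1.0000; at K = 2 it is 1.4400 ≥ 1.0000.
So the minimum punishment length is K = 2.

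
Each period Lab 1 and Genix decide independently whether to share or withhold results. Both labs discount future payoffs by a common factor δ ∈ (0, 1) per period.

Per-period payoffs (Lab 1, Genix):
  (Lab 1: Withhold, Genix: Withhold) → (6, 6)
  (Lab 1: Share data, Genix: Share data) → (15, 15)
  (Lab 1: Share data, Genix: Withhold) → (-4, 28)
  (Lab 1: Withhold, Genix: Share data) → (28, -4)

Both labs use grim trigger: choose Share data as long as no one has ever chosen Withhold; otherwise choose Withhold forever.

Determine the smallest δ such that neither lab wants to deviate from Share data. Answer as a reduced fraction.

15/(1−δ) ≥ 28 + 6δ/(1−δ)
15 ≥ 28 − 22δ
δ ≥ 13/22.

13/22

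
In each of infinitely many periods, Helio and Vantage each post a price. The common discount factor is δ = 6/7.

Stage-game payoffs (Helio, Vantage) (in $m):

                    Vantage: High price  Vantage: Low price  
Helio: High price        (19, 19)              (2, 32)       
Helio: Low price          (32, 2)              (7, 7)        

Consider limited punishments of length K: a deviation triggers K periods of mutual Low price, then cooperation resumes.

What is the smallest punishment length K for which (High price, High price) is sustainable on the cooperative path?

2

No profitable deviation requires (19−7)(δ+…+δ^K) ≥ 32−19, i.e. δ+…+δ^K ≥ 13/12 ≈ 1.0833.
With δ = 6/7, the partial sums are K=1: 0.8571, K=2: 1.5918.
K = 2 is the first length at which the sum reaches 1.0833.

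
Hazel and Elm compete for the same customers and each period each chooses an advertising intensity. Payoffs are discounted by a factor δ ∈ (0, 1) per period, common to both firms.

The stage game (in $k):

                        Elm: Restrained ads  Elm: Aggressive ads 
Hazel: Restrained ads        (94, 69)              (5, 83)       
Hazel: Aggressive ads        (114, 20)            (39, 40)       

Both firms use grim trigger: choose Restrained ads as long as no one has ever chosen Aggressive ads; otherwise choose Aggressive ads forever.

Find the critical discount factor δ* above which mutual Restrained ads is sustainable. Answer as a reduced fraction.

14/43

Hazel's threshold: (114−94)/(114−39) = 4/15.
Elm's threshold: (83−69)/(83−40) = 14/43.
4/15 < 14/43, so Elm binds and δ* = 14/43.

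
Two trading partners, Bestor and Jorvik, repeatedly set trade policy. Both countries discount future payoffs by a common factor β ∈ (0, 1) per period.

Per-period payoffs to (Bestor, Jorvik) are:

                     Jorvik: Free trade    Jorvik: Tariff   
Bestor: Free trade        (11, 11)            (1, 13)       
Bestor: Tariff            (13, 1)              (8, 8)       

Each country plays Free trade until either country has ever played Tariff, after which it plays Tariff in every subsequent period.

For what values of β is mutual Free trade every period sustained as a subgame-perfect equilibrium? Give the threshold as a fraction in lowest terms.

Under grim trigger the critical discount factor is (T−C)/(T−P) with T = 13, C = 11, P = 8.
β* = (13−11)/(13−8) = 2/5.

2/5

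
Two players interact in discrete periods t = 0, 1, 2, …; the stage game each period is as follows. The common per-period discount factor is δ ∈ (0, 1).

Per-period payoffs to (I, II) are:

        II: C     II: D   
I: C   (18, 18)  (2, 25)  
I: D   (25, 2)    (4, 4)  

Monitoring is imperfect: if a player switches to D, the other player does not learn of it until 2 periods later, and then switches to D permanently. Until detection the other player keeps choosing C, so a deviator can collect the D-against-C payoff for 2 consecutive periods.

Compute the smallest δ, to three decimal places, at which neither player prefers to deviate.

Deviating for the 2 undetected periods gains 25−18 = 7 per period over cooperation, then loses 18−4 = 14 per period forever once punishment starts.
Gain: 7(1 + δ + … + δ^1); loss: 14·δ^2/(1−δ).
No profitable deviation ⇔ 7(1−δ^2) ≤ 14·δ^2, i.e. δ^2 ≥ 7/(7+14) = 1/3.
Hence δ ≥ (1/3)^(1/2) ≈ 0.577.

0.577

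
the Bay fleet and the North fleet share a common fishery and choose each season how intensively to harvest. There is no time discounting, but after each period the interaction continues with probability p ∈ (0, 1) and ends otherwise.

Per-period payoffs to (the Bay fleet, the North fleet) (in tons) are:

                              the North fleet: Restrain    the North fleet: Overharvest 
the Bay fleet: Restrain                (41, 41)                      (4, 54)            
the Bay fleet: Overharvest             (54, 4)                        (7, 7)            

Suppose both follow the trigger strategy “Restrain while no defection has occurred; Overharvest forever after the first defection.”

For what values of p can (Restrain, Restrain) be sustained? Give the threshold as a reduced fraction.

Expected cooperation value is 41 + p·41 + p²·41 + … = 41/(1−p); deviation gives 54 + p·7/(1−p).
41 ≥ 54(1−p) + 7p ⇒ 47p ≥ 13 ⇒ p ≥ 13/47.

13/47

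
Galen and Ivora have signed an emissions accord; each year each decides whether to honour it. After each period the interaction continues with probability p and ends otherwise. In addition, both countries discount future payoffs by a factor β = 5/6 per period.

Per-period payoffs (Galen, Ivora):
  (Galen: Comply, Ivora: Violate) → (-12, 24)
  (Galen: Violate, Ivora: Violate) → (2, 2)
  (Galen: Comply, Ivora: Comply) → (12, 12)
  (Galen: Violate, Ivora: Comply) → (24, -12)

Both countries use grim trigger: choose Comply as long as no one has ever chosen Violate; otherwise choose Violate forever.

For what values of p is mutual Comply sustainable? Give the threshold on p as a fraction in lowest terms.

Expected continuation weight on next period's payoff is β·p = 5/6·p, which plays the role of the discount factor.
Cooperation requires 5/6·p ≥ (24−12)/(24−2) = 6/11, hence p ≥ 36/55.

36/55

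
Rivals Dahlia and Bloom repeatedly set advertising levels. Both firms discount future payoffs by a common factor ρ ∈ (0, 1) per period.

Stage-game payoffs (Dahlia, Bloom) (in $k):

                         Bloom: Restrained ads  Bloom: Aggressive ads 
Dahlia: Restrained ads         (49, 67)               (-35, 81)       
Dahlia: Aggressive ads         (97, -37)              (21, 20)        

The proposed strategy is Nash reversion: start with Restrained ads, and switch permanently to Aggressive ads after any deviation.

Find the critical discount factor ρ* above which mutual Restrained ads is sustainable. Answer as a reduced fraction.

12/19

Dahlia: cooperation gives 49 each period; deviation gives 97 once then 21 forever.
  49/(1−ρ) ≥ 97 + 21ρ/(1−ρ) ⇒ ρ ≥ 48/76 = 12/19.
Bloom: cooperation gives 67 each period; deviation gives 81 once then 20 forever.
  ρ ≥ 14/61.
Both must hold, so the binding constraint is Dahlia's: ρ ≥ 12/19.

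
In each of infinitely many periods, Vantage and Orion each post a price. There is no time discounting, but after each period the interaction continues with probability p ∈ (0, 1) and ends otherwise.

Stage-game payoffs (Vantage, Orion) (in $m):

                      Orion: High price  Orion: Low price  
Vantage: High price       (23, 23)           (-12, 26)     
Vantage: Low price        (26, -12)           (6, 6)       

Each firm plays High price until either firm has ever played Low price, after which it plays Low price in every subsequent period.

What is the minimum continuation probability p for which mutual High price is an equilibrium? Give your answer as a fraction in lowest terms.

3/20

Expected cooperation value is 23 + p·23 + p²·23 + … = 23/(1−p); deviation gives 26 + p·6/(1−p).
23 ≥ 26(1−p) + 6p ⇒ 20p ≥ 3 ⇒ p ≥ 3/20.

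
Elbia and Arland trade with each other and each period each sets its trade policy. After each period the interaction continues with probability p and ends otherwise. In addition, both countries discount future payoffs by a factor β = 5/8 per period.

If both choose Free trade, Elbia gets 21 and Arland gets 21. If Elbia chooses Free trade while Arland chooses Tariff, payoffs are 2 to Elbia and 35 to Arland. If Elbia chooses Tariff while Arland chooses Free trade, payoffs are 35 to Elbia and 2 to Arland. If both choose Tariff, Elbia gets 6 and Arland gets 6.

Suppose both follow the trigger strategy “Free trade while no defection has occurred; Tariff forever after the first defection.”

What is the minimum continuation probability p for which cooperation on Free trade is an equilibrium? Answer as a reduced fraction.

112/145

Expected continuation weight on next period's payoff is β·p = 5/8·p, which plays the role of the discount factor.
Cooperation requires 5/8·p ≥ (35−21)/(35−6) = 14/29, hence p ≥ 112/145.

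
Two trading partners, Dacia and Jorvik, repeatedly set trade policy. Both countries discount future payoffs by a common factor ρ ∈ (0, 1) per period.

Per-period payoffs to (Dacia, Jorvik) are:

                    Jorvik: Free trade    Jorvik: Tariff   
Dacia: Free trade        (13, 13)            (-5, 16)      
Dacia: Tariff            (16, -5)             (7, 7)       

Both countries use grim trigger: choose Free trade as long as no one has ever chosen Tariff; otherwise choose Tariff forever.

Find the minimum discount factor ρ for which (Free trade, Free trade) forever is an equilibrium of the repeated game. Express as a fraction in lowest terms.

1/3

Under grim trigger the critical discount factor is (T−C)/(T−P) with T = 16, C = 13, P = 7.
ρ* = (16−13)/(16−7) = 3/9 = 1/3.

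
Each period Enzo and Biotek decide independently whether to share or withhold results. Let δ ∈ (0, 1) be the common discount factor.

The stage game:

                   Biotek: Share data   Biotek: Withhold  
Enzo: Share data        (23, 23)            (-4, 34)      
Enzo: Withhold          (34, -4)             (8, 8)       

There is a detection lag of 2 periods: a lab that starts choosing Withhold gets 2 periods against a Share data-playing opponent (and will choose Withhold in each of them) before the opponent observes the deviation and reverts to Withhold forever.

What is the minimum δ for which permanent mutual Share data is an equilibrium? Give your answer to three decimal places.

0.650

The best deviation is to choose Withhold for all 2 undetected periods, earning 34 each, then 8 forever once detected.
Deviation value: 34(1−δ^2)/(1−δ) + 8δ^2/(1−δ); cooperation value: 23/(1−δ).
IC: 23 ≥ 34(1−δ^2) + 8δ^2 = 34 − 26δ^2.
So δ^2 ≥ 11/26, giving δ ≥ (11/26)^(1/2) ≈ 0.650.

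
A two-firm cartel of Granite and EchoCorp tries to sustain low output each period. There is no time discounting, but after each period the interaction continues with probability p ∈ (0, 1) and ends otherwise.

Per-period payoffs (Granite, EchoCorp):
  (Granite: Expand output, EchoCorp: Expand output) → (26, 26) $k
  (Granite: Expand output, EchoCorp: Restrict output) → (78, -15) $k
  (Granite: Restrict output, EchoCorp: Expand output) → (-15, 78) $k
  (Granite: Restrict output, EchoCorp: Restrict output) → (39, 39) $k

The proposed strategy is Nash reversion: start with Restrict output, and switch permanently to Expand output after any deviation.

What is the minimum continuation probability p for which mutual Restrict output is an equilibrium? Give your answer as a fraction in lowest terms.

Expected cooperation value is 39 + p·39 + p²·39 + … = 39/(1−p); deviation gives 78 + p·26/(1−p).
39 ≥ 78(1−p) + 26p ⇒ 52p ≥ 39 ⇒ p ≥ 39/52 = 3/4.

3/4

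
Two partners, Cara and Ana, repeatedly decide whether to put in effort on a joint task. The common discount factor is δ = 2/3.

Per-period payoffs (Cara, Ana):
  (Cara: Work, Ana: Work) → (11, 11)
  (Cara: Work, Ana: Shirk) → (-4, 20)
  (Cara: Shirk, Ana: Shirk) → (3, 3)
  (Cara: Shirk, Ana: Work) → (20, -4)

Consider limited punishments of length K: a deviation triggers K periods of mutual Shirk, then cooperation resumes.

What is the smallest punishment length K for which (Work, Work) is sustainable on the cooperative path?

No profitable deviation requires (11−3)(δ+…+δ^K) ≥ 20−11, i.e. δ+…+δ^K ≥ 9/8 ≈ 1.1250.
With δ = 2/3, the partial sums are K=1: 0.6667, K=2: 1.1111, K=3: 1.4074.
K = 3 is the first length at which the sum reaches 1.1250.

3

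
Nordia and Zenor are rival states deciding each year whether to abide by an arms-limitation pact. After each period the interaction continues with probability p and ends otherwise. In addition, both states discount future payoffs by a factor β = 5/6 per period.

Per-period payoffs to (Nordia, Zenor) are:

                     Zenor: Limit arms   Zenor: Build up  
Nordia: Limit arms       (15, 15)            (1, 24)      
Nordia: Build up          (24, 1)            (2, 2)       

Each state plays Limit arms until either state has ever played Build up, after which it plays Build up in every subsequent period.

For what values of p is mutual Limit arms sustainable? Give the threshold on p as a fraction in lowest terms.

With continuation probability p and discount β, the effective per-period discount factor is βp.
Grim-trigger IC: βp ≥ (24−15)/(24−2) = 9/22.
So p ≥ (9/22)/(5/6) = 27/55.

27/55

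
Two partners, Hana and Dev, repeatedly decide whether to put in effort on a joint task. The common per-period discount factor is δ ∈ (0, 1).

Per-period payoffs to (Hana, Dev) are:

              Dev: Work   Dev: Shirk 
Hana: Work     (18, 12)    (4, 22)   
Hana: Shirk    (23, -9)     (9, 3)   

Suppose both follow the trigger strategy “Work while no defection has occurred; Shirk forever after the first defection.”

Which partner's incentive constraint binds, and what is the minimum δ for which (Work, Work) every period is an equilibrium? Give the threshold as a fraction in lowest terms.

Hana's threshold: (23−18)/(23−9) = 5/14.
Dev's threshold: (22−12)/(22−3) = 10/19.
5/14 < 10/19, so Dev binds and δ* = 10/19.

Dev; δ ≥ 10/19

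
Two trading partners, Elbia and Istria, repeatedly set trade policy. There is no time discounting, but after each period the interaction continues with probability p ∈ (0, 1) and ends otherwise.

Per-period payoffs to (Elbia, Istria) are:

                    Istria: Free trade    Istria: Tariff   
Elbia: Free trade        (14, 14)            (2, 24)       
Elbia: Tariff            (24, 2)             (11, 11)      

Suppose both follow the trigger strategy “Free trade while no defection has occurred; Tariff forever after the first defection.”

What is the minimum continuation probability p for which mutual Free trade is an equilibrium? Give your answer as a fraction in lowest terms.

With no time discounting, the continuation probability p plays the role of the discount factor.
Grim-trigger IC: 14/(1−p) ≥ 24 + 11p/(1−p) ⇒ p ≥ (24−14)/(24−11) = 10/13.

10/13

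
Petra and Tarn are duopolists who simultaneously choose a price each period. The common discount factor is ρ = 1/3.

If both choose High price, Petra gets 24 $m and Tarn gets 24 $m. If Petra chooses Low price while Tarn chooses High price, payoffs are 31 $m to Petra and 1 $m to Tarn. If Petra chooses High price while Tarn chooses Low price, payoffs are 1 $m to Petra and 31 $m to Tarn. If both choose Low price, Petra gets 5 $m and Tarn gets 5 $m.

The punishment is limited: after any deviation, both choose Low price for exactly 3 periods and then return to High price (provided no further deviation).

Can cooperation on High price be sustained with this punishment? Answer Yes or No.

Yes

IC: ρ+…+ρ^3 ≥ (31−24)/(24−5) = 7/19.
At ρ = 1/3: partial sum = 0.4815 ≥ 0.3684. Cooperation sustainable.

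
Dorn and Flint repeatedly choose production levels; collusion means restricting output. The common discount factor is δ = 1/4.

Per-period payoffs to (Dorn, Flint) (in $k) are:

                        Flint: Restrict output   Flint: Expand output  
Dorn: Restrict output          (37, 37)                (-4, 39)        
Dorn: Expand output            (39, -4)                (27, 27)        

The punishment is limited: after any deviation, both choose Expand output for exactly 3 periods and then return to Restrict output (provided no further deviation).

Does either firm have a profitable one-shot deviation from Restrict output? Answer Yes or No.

No

IC: δ+…+δ^3 ≥ (39−37)/(37−27) = 1/5.
At δ = 1/4: partial sum = 0.3281 ≥ 0.2000. Cooperation sustainable.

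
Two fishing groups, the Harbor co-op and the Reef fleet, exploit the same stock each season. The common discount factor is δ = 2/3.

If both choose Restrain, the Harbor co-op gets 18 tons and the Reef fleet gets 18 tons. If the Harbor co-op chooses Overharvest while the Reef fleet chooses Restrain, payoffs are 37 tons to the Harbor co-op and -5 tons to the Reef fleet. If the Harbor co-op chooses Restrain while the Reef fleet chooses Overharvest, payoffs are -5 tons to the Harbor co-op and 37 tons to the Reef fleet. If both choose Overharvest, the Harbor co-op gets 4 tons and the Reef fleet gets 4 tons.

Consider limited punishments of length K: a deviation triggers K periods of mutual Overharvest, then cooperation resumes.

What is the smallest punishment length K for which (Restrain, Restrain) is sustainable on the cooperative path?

3

Need Σ_{k=1}^{K} δ^k ≥ (37−18)/(18−4) = 1.3571 at δ = 2/3.
At K = 2 the sum is 1.1111 < 1.3571; at K = 3 it is 1.4074 ≥ 1.3571.
So the minimum punishment length is K = 3.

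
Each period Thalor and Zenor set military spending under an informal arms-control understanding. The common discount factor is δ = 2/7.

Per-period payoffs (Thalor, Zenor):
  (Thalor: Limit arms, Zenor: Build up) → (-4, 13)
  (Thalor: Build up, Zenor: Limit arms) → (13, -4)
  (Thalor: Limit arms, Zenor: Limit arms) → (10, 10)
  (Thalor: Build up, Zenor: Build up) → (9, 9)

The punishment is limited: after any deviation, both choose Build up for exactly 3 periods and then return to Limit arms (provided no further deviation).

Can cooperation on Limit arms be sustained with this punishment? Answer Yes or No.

No

A one-shot deviation gives 13 now, then 9 for 3 periods, then back to 10.
Gain from deviating: (13−10) today; loss: (10−9) in each of the next 3 periods.
No-deviation condition: (10−9)(δ+…+δ^3) ≥ 13−10, i.e. δ+…+δ^3 ≥ 3.
At δ = 2/7: δ+…+δ^3 = 0.3907 < 3.0000.
So cooperation is not sustainable.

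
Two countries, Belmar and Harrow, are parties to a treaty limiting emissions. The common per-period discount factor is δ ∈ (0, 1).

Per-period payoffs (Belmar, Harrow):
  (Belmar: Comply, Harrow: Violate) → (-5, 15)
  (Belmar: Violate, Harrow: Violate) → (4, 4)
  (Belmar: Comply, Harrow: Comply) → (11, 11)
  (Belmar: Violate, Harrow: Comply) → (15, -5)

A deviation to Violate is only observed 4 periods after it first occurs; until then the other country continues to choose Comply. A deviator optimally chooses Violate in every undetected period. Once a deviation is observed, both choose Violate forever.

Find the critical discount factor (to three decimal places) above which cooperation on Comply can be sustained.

0.777

The best deviation is to choose Violate for all 4 undetected periods, earning 15 each, then 4 forever once detected.
Deviation value: 15(1−δ^4)/(1−δ) + 4δ^4/(1−δ); cooperation value: 11/(1−δ).
IC: 11 ≥ 15(1−δ^4) + 4δ^4 = 15 − 11δ^4.
So δ^4 ≥ 4/11, giving δ ≥ (4/11)^(1/4) ≈ 0.777.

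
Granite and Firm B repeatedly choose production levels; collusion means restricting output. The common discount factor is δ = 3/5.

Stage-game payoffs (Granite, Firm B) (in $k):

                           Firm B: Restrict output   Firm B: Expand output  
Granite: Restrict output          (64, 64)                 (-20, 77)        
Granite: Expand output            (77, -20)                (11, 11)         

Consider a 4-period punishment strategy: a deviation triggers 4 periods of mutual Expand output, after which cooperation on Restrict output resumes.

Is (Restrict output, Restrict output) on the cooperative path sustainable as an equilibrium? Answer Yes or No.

A one-shot deviation gives 77 now, then 11 for 4 periods, then back to 64.
Gain from deviating: (77−64) today; loss: (64−11) in each of the next 4 periods.
No-deviation condition: (64−11)(δ+…+δ^4) ≥ 77−64, i.e. δ+…+δ^4 ≥ 13/53.
At δ = 3/5: δ+…+δ^4 = 1.3056 ≥ 0.2453.
So cooperation is sustainable.

Yes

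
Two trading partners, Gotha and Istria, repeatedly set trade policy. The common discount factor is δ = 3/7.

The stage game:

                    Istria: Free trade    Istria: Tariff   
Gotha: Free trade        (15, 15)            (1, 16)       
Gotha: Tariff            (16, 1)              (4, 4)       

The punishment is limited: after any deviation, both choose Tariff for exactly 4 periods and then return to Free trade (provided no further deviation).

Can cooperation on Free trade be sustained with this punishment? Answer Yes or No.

Yes

A one-shot deviation gives 16 now, then 4 for 4 periods, then back to 15.
Gain from deviating: (16−15) today; loss: (15−4) in each of the next 4 periods.
No-deviation condition: (15−4)(δ+…+δ^4) ≥ 16−15, i.e. δ+…+δ^4 ≥ 1/11.
At δ = 3/7: δ+…+δ^4 = 0.7247 ≥ 0.0909.
So cooperation is sustainable.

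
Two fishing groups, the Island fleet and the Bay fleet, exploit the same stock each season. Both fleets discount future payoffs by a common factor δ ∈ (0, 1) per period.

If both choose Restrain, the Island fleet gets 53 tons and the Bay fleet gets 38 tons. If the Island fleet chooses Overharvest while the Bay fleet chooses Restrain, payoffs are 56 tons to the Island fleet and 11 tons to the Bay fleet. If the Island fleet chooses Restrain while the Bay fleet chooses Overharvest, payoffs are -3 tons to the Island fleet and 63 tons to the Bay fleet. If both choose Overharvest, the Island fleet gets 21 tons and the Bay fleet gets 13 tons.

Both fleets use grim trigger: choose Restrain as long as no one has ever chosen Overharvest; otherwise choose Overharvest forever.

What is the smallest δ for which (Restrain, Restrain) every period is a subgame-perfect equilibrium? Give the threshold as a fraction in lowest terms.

1/2

the Island fleet's threshold: (56−53)/(56−21) = 3/35.
the Bay fleet's threshold: (63−38)/(63−13) = 1/2.
3/35 < 1/2, so the Bay fleet binds and δ* = 1/2.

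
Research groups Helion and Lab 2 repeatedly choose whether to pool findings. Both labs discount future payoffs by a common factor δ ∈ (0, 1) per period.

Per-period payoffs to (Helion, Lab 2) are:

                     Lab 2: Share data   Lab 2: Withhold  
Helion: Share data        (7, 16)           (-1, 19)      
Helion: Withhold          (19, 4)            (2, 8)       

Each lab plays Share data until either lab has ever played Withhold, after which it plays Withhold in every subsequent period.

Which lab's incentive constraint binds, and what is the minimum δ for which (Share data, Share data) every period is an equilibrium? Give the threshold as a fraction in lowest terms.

Helion; δ ≥ 12/17

For Helion: deviation gain 19−7 = 12, per-period punishment loss 7−2 = 5. IC gives δ ≥ 12/17.
For Lab 2: gain 3, loss 8 per period, so δ ≥ 3/11.
The tighter constraint is Helion's, so cooperation needs δ ≥ 12/17.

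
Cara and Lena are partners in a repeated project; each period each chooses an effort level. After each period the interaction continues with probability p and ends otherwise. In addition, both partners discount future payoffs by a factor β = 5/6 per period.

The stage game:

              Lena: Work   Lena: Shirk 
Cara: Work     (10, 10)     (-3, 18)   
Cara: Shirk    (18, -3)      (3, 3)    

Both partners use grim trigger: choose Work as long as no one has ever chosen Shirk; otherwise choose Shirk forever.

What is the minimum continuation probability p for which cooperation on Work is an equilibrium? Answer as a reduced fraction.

Expected continuation weight on next period's payoff is β·p = 5/6·p, which plays the role of the discount factor.
Cooperation requires 5/6·p ≥ (18−10)/(18−3) = 8/15, hence p ≥ 16/25.

16/25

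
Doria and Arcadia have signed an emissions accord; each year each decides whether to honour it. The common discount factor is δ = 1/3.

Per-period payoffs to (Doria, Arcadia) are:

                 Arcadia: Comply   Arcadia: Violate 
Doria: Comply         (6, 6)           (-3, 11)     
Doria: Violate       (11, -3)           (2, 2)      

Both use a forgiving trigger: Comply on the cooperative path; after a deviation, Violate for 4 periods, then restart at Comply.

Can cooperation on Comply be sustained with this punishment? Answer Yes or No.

No

Comparing payoff streams over the 5 periods until play realigns: cooperate → 6(1+δ+…+δ^4); deviate → 11 + 2(δ+…+δ^4).
Cooperation is sustained iff (6−2)(δ+…+δ^4) ≥ 11−6.
δ+…+δ^4 = 1/3·(1−(1/3)^4)/(1−1/3) = 0.4938, and (11−6)/(6−2) = 1.2500.
0.4938 < 1.2500, so cooperation is not sustainable.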